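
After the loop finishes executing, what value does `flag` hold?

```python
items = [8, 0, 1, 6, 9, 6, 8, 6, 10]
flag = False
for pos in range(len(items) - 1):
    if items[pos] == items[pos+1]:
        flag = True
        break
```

Let's trace through this code step by step.

Initialize: items = [8, 0, 1, 6, 9, 6, 8, 6, 10]
Initialize: flag = False
Entering loop: for pos in range(len(items) - 1):
After iteration 1: pos = 0, flag = False
After iteration 2: pos = 1, flag = False
After iteration 3: pos = 2, flag = False
After iteration 4: pos = 3, flag = False
After iteration 5: pos = 4, flag = False
After iteration 6: pos = 5, flag = False
After iteration 7: pos = 6, flag = False
After iteration 8: pos = 7, flag = False
Loop ends.

Final answer: False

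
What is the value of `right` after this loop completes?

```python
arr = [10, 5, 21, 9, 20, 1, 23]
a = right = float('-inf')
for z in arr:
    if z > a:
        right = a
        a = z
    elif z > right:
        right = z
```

Let's trace through this code step by step.

Initialize: arr = [10, 5, 21, 9, 20, 1, 23]
Initialize: a = -inf
Initialize: right = -inf
Entering loop: for z in arr:
After iteration 1: z = 10, a = 10, right = -inf
After iteration 2: z = 5, a = 10, right = 5
After iteration 3: z = 21, a = 21, right = 10
After iteration 4: z = 9, a = 21, right = 10
After iteration 5: z = 20, a = 21, right = 20
After iteration 6: z = 1, a = 21, right = 20
After iteration 7: z = 23, a = 23, right = 21
Loop ends.

Final answer: 21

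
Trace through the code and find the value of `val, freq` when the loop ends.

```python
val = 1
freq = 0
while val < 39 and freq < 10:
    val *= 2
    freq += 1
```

Let's trace through this code step by step.

Initialize: val = 1
Initialize: freq = 0
Entering loop: while val < 39 and freq < 10:
After iteration 1: val = 2, freq = 1
After iteration 2: val = 4, freq = 2
After iteration 3: val = 8, freq = 3
After iteration 4: val = 16, freq = 4
After iteration 5: val = 32, freq = 5
After iteration 6: val = 64, freq = 6
Loop ends.

Final answer: 64, 6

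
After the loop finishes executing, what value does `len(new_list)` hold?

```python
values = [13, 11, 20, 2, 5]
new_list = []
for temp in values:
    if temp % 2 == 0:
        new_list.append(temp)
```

Let's trace through this code step by step.

Initialize: values = [13, 11, 20, 2, 5]
Initialize: new_list = []
Entering loop: for temp in values:
After iteration 1: temp = 13, new_list = []
After iteration 2: temp = 11, new_list = []
After iteration 3: temp = 20, new_list = [20]
After iteration 4: temp = 2, new_list = [20, 2]
After iteration 5: temp = 5, new_list = [20, 2]
Loop ends.
len(new_list) = 2

Final answer: 2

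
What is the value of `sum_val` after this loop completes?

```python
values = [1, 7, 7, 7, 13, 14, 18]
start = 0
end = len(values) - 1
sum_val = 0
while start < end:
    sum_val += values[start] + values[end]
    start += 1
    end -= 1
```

Let's trace through this code step by step.

Initialize: values = [1, 7, 7, 7, 13, 14, 18]
Initialize: start = 0
Initialize: end = 6
Initialize: sum_val = 0
Entering loop: while start < end:
After iteration 1: start = 1, end = 5, sum_val = 19
After iteration 2: start = 2, end = 4, sum_val = 40
After iteration 3: start = 3, end = 3, sum_val = 60
Loop ends.

Final answer: 60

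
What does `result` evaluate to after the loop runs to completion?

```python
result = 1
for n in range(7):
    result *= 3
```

Let's trace through this code step by step.

Initialize: result = 1
Entering loop: for n in range(7):
After iteration 1: n = 0, result = 3
After iteration 2: n = 1, result = 9
After iteration 3: n = 2, result = 27
After iteration 4: n = 3, result = 81
After iteration 5: n = 4, result = 243
After iteration 6: n = 5, result = 729
After iteration 7: n = 6, result = 2187
Loop ends.

Final answer: 2187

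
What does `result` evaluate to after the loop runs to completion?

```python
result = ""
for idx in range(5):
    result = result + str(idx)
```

Let's trace through this code step by step.

Initialize: result = ''
Entering loop: for idx in range(5):
After iteration 1: idx = 0, result = '0'
After iteration 2: idx = 1, result = '01'
After iteration 3: idx = 2, result = '012'
After iteration 4: idx = 3, result = '0123'
After iteration 5: idx = 4, result = '01234'
Loop ends.

Final answer: '01234'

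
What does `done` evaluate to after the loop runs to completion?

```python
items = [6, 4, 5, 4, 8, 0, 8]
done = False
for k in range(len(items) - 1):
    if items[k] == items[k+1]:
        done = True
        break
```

Let's trace through this code step by step.

Initialize: items = [6, 4, 5, 4, 8, 0, 8]
Initialize: done = False
Entering loop: for k in range(len(items) - 1):
After iteration 1: k = 0, done = False
After iteration 2: k = 1, done = False
After iteration 3: k = 2, done = False
After iteration 4: k = 3, done = False
After iteration 5: k = 4, done = False
After iteration 6: k = 5, done = False
Loop ends.

Final answer: False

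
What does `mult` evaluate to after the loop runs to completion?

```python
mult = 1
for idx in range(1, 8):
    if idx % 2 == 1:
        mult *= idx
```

Let's trace through this code step by step.

Initialize: mult = 1
Entering loop: for idx in range(1, 8):
After iteration 1: idx = 1, mult = 1
After iteration 2: idx = 2, mult = 1
After iteration 3: idx = 3, mult = 3
After iteration 4: idx = 4, mult = 3
After iteration 5: idx = 5, mult = 15
After iteration 6: idx = 6, mult = 15
After iteration 7: idx = 7, mult = 105
Loop ends.

Final answer: 105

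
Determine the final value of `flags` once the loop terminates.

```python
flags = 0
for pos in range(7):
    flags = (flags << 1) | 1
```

Let's trace through this code step by step.

Initialize: flags = 0
Entering loop: for pos in range(7):
After iteration 1: pos = 0, flags = 1
After iteration 2: pos = 1, flags = 3
After iteration 3: pos = 2, flags = 7
After iteration 4: pos = 3, flags = 15
After iteration 5: pos = 4, flags = 31
After iteration 6: pos = 5, flags = 63
After iteration 7: pos = 6, flags = 127
Loop ends.

Final answer: 127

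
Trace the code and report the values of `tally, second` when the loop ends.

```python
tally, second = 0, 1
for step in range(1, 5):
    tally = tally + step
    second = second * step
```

Let's trace through this code step by step.

Initialize: tally = 0
Initialize: second = 1
Entering loop: for step in range(1, 5):
After iteration 1: step = 1, tally = 1, second = 1
After iteration 2: step = 2, tally = 3, second = 2
After iteration 3: step = 3, tally = 6, second = 6
After iteration 4: step = 4, tally = 10, second = 24
Loop ends.

Final answer: 10, 24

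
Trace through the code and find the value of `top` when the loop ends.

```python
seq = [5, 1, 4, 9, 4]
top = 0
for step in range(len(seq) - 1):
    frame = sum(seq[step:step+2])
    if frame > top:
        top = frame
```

Let's trace through this code step by step.

Initialize: seq = [5, 1, 4, 9, 4]
Initialize: top = 0
Entering loop: for step in range(len(seq) - 1):
After iteration 1: step = 0, top = 6, frame = 6
After iteration 2: step = 1, top = 6, frame = 5
After iteration 3: step = 2, top = 13, frame = 13
After iteration 4: step = 3, top = 13, frame = 13
Loop ends.

Final answer: 13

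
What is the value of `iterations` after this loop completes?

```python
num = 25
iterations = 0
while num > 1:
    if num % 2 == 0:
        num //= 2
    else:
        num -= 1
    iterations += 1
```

Let's trace through this code step by step.

Initialize: num = 25
Initialize: iterations = 0
Entering loop: while num > 1:
After iteration 1: num = 24, iterations = 1
After iteration 2: num = 12, iterations = 2
After iteration 3: num = 6, iterations = 3
After iteration 4: num = 3, iterations = 4
After iteration 5: num = 2, iterations = 5
After iteration 6: num = 1, iterations = 6
Loop ends.

Final answer: 6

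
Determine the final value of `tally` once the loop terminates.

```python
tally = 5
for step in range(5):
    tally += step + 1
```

Let's trace through this code step by step.

Initialize: tally = 5
Entering loop: for step in range(5):
After iteration 1: step = 0, tally = 6
After iteration 2: step = 1, tally = 8
After iteration 3: step = 2, tally = 11
After iteration 4: step = 3, tally = 15
After iteration 5: step = 4, tally = 20
Loop ends.

Final answer: 20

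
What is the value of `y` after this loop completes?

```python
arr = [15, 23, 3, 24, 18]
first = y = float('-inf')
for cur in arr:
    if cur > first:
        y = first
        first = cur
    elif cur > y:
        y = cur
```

Let's trace through this code step by step.

Initialize: arr = [15, 23, 3, 24, 18]
Initialize: first = -inf
Initialize: y = -inf
Entering loop: for cur in arr:
After iteration 1: cur = 15, first = 15, y = -inf
After iteration 2: cur = 23, first = 23, y = 15
After iteration 3: cur = 3, first = 23, y = 15
After iteration 4: cur = 24, first = 24, y = 23
After iteration 5: cur = 18, first = 24, y = 23
Loop ends.

Final answer: 23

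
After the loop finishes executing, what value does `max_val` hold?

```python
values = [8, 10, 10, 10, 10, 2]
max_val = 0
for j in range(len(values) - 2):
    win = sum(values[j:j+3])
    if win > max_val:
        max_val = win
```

Let's trace through this code step by step.

Initialize: values = [8, 10, 10, 10, 10, 2]
Initialize: max_val = 0
Entering loop: for j in range(len(values) - 2):
After iteration 1: j = 0, max_val = 28, win = 28
After iteration 2: j = 1, max_val = 30, win = 30
After iteration 3: j = 2, max_val = 30, win = 30
After iteration 4: j = 3, max_val = 30, win = 22
Loop ends.

Final answer: 30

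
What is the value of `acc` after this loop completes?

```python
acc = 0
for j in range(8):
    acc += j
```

Let's trace through this code step by step.

Initialize: acc = 0
Entering loop: for j in range(8):
After iteration 1: j = 0, acc = 0
After iteration 2: j = 1, acc = 1
After iteration 3: j = 2, acc = 3
After iteration 4: j = 3, acc = 6
After iteration 5: j = 4, acc = 10
After iteration 6: j = 5, acc = 15
After iteration 7: j = 6, acc = 21
After iteration 8: j = 7, acc = 28
Loop ends.

Final answer: 28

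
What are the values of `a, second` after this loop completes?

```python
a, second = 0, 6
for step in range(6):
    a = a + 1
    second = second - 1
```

Let's trace through this code step by step.

Initialize: a = 0
Initialize: second = 6
Entering loop: for step in range(6):
After iteration 1: step = 0, a = 1, second = 5
After iteration 2: step = 1, a = 2, second = 4
After iteration 3: step = 2, a = 3, second = 3
After iteration 4: step = 3, a = 4, second = 2
After iteration 5: step = 4, a = 5, second = 1
After iteration 6: step = 5, a = 6, second = 0
Loop ends.

Final answer: 6, 0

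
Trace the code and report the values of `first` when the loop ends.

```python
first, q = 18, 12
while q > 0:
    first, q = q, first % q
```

Let's trace through this code step by step.

Initialize: first = 18
Initialize: q = 12
Entering loop: while q > 0:
After iteration 1: first = 12, q = 6
After iteration 2: first = 6, q = 0
Loop ends.

Final answer: 6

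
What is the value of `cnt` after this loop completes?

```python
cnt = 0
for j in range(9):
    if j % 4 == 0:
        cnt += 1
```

Let's trace through this code step by step.

Initialize: cnt = 0
Entering loop: for j in range(9):
After iteration 1: j = 0, cnt = 1
After iteration 2: j = 1, cnt = 1
After iteration 3: j = 2, cnt = 1
After iteration 4: j = 3, cnt = 1
After iteration 5: j = 4, cnt = 2
After iteration 6: j = 5, cnt = 2
After iteration 7: j = 6, cnt = 2
After iteration 8: j = 7, cnt = 2
After iteration 9: j = 8, cnt = 3
Loop ends.

Final answer: 3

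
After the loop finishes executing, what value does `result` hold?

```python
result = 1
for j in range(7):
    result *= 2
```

Let's trace through this code step by step.

Initialize: result = 1
Entering loop: for j in range(7):
After iteration 1: j = 0, result = 2
After iteration 2: j = 1, result = 4
After iteration 3: j = 2, result = 8
After iteration 4: j = 3, result = 16
After iteration 5: j = 4, result = 32
After iteration 6: j = 5, result = 64
After iteration 7: j = 6, result = 128
Loop ends.

Final answer: 128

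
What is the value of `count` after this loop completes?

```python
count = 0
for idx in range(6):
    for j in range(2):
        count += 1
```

Let's trace through this code step by step.

Initialize: count = 0
Entering loop: for idx in range(6):
After iteration 1: idx = 0, count = 2
After iteration 2: idx = 1, count = 4
After iteration 3: idx = 2, count = 6
After iteration 4: idx = 3, count = 8
After iteration 5: idx = 4, count = 10
After iteration 6: idx = 5, count = 12
Loop ends.

Final answer: 12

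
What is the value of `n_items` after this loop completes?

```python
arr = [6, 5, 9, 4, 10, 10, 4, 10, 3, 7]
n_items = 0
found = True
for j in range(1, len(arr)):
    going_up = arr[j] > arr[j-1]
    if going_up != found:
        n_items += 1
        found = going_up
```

Let's trace through this code step by step.

Initialize: arr = [6, 5, 9, 4, 10, 10, 4, 10, 3, 7]
Initialize: n_items = 0
Initialize: found = True
Entering loop: for j in range(1, len(arr)):
After iteration 1: j = 1, n_items = 1, found = False, going_up = False
After iteration 2: j = 2, n_items = 2, found = True, going_up = True
After iteration 3: j = 3, n_items = 3, found = False, going_up = False
After iteration 4: j = 4, n_items = 4, found = True, going_up = True
After iteration 5: j = 5, n_items = 5, found = False, going_up = False
After iteration 6: j = 6, n_items = 5, found = False, going_up = False
After iteration 7: j = 7, n_items = 6, found = True, going_up = True
After iteration 8: j = 8, n_items = 7, found = False, going_up = False
After iteration 9: j = 9, n_items = 8, found = True, going_up = True
Loop ends.

Final answer: 8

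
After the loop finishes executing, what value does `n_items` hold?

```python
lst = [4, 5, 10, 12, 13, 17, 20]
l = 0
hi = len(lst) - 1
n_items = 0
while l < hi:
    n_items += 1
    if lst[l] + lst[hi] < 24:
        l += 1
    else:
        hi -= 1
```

Let's trace through this code step by step.

Initialize: lst = [4, 5, 10, 12, 13, 17, 20]
Initialize: l = 0
Initialize: hi = 6
Initialize: n_items = 0
Entering loop: while l < hi:
After iteration 1: l = 0, hi = 5, n_items = 1
After iteration 2: l = 1, hi = 5, n_items = 2
After iteration 3: l = 2, hi = 5, n_items = 3
After iteration 4: l = 2, hi = 4, n_items = 4
After iteration 5: l = 3, hi = 4, n_items = 5
After iteration 6: l = 3, hi = 3, n_items = 6
Loop ends.

Final answer: 6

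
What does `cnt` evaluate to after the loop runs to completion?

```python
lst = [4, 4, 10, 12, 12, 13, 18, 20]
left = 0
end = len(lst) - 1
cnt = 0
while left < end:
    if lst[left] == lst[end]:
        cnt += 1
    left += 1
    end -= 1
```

Let's trace through this code step by step.

Initialize: lst = [4, 4, 10, 12, 12, 13, 18, 20]
Initialize: left = 0
Initialize: end = 7
Initialize: cnt = 0
Entering loop: while left < end:
After iteration 1: left = 1, end = 6, cnt = 0
After iteration 2: left = 2, end = 5, cnt = 0
After iteration 3: left = 3, end = 4, cnt = 0
After iteration 4: left = 4, end = 3, cnt = 1
Loop ends.

Final answer: 1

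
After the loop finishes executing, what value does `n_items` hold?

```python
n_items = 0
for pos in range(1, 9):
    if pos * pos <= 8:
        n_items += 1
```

Let's trace through this code step by step.

Initialize: n_items = 0
Entering loop: for pos in range(1, 9):
After iteration 1: pos = 1, n_items = 1
After iteration 2: pos = 2, n_items = 2
After iteration 3: pos = 3, n_items = 2
After iteration 4: pos = 4, n_items = 2
After iteration 5: pos = 5, n_items = 2
After iteration 6: pos = 6, n_items = 2
After iteration 7: pos = 7, n_items = 2
After iteration 8: pos = 8, n_items = 2
Loop ends.

Final answer: 2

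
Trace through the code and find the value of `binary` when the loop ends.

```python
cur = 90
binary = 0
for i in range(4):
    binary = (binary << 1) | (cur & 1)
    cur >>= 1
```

Let's trace through this code step by step.

Initialize: cur = 90
Initialize: binary = 0
Entering loop: for i in range(4):
After iteration 1: i = 0, cur = 45, binary = 0
After iteration 2: i = 1, cur = 22, binary = 1
After iteration 3: i = 2, cur = 11, binary = 2
After iteration 4: i = 3, cur = 5, binary = 5
Loop ends.

Final answer: 5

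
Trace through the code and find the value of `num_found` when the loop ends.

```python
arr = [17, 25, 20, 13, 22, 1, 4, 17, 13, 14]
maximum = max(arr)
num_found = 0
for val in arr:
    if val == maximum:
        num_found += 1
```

Let's trace through this code step by step.

Initialize: arr = [17, 25, 20, 13, 22, 1, 4, 17, 13, 14]
Initialize: maximum = 25
Initialize: num_found = 0
Entering loop: for val in arr:
After iteration 1: val = 17, num_found = 0
After iteration 2: val = 25, num_found = 1
After iteration 3: val = 20, num_found = 1
After iteration 4: val = 13, num_found = 1
After iteration 5: val = 22, num_found = 1
After iteration 6: val = 1, num_found = 1
After iteration 7: val = 4, num_found = 1
After iteration 8: val = 17, num_found = 1
After iteration 9: val = 13, num_found = 1
After iteration 10: val = 14, num_found = 1
Loop ends.

Final answer: 1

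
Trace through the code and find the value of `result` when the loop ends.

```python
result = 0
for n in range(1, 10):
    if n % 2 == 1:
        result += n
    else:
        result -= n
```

Let's trace through this code step by step.

Initialize: result = 0
Entering loop: for n in range(1, 10):
After iteration 1: n = 1, result = 1
After iteration 2: n = 2, result = -1
After iteration 3: n = 3, result = 2
After iteration 4: n = 4, result = -2
After iteration 5: n = 5, result = 3
After iteration 6: n = 6, result = -3
After iteration 7: n = 7, result = 4
After iteration 8: n = 8, result = -4
After iteration 9: n = 9, result = 5
Loop ends.

Final answer: 5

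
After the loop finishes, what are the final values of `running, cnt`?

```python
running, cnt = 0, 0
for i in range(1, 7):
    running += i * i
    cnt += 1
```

Let's trace through this code step by step.

Initialize: running = 0
Initialize: cnt = 0
Entering loop: for i in range(1, 7):
After iteration 1: i = 1, running = 1, cnt = 1
After iteration 2: i = 2, running = 5, cnt = 2
After iteration 3: i = 3, running = 14, cnt = 3
After iteration 4: i = 4, running = 30, cnt = 4
After iteration 5: i = 5, running = 55, cnt = 5
After iteration 6: i = 6, running = 91, cnt = 6
Loop ends.

Final answer: 91, 6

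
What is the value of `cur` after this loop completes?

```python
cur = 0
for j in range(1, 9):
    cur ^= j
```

Let's trace through this code step by step.

Initialize: cur = 0
Entering loop: for j in range(1, 9):
After iteration 1: j = 1, cur = 1
After iteration 2: j = 2, cur = 3
After iteration 3: j = 3, cur = 0
After iteration 4: j = 4, cur = 4
After iteration 5: j = 5, cur = 1
After iteration 6: j = 6, cur = 7
After iteration 7: j = 7, cur = 0
After iteration 8: j = 8, cur = 8
Loop ends.

Final answer: 8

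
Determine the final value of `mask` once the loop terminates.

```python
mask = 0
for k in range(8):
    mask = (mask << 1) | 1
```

Let's trace through this code step by step.

Initialize: mask = 0
Entering loop: for k in range(8):
After iteration 1: k = 0, mask = 1
After iteration 2: k = 1, mask = 3
After iteration 3: k = 2, mask = 7
After iteration 4: k = 3, mask = 15
After iteration 5: k = 4, mask = 31
After iteration 6: k = 5, mask = 63
After iteration 7: k = 6, mask = 127
After iteration 8: k = 7, mask = 255
Loop ends.

Final answer: 255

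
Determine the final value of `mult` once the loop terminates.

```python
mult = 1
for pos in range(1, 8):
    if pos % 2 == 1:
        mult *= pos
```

Let's trace through this code step by step.

Initialize: mult = 1
Entering loop: for pos in range(1, 8):
After iteration 1: pos = 1, mult = 1
After iteration 2: pos = 2, mult = 1
After iteration 3: pos = 3, mult = 3
After iteration 4: pos = 4, mult = 3
After iteration 5: pos = 5, mult = 15
After iteration 6: pos = 6, mult = 15
After iteration 7: pos = 7, mult = 105
Loop ends.

Final answer: 105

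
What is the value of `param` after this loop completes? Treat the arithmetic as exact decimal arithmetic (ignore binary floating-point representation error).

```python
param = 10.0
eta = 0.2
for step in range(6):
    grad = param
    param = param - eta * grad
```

Let's trace through this code step by step.

Initialize: param = 10.0
Initialize: eta = 0.2
Entering loop: for step in range(6):
After iteration 1: step = 0, param = 8.0, grad = 10.0
After iteration 2: step = 1, param = 6.4, grad = 8.0
After iteration 3: step = 2, param = 5.12, grad = 6.4
After iteration 4: step = 3, param = 4.096, grad = 5.12
After iteration 5: step = 4, param = 3.2768, grad = 4.096
After iteration 6: step = 5, param = 2.62144, grad = 3.2768
Loop ends.

Final answer: 2.62144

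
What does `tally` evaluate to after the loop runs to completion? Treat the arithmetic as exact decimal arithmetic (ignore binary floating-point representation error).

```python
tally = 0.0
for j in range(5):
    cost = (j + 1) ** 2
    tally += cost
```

Let's trace through this code step by step.

Initialize: tally = 0.0
Entering loop: for j in range(5):
After iteration 1: j = 0, tally = 1.0, cost = 1
After iteration 2: j = 1, tally = 5.0, cost = 4
After iteration 3: j = 2, tally = 14.0, cost = 9
After iteration 4: j = 3, tally = 30.0, cost = 16
After iteration 5: j = 4, tally = 55.0, cost = 25
Loop ends.

Final answer: 55.0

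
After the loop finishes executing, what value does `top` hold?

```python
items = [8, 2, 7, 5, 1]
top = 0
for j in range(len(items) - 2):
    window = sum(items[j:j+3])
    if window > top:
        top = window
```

Let's trace through this code step by step.

Initialize: items = [8, 2, 7, 5, 1]
Initialize: top = 0
Entering loop: for j in range(len(items) - 2):
After iteration 1: j = 0, top = 17, window = 17
After iteration 2: j = 1, top = 17, window = 14
After iteration 3: j = 2, top = 17, window = 13
Loop ends.

Final answer: 17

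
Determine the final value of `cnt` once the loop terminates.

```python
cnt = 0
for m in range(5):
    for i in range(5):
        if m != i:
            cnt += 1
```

Let's trace through this code step by step.

Initialize: cnt = 0
Entering loop: for m in range(5):
After iteration 1: m = 0, cnt = 4
After iteration 2: m = 1, cnt = 8
After iteration 3: m = 2, cnt = 12
After iteration 4: m = 3, cnt = 16
After iteration 5: m = 4, cnt = 20
Loop ends.

Final answer: 20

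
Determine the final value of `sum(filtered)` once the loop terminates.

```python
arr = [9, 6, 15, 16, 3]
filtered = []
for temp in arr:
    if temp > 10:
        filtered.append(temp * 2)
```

Let's trace through this code step by step.

Initialize: arr = [9, 6, 15, 16, 3]
Initialize: filtered = []
Entering loop: for temp in arr:
After iteration 1: temp = 9, filtered = []
After iteration 2: temp = 6, filtered = []
After iteration 3: temp = 15, filtered = [30]
After iteration 4: temp = 16, filtered = [30, 32]
After iteration 5: temp = 3, filtered = [30, 32]
Loop ends.
sum(filtered) = 62

Final answer: 62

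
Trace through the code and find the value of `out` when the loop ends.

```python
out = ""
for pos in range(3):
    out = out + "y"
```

Let's trace through this code step by step.

Initialize: out = ''
Entering loop: for pos in range(3):
After iteration 1: pos = 0, out = 'y'
After iteration 2: pos = 1, out = 'yy'
After iteration 3: pos = 2, out = 'yyy'
Loop ends.

Final answer: 'yyy'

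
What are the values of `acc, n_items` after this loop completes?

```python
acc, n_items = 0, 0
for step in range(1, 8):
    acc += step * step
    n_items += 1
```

Let's trace through this code step by step.

Initialize: acc = 0
Initialize: n_items = 0
Entering loop: for step in range(1, 8):
After iteration 1: step = 1, acc = 1, n_items = 1
After iteration 2: step = 2, acc = 5, n_items = 2
After iteration 3: step = 3, acc = 14, n_items = 3
After iteration 4: step = 4, acc = 30, n_items = 4
After iteration 5: step = 5, acc = 55, n_items = 5
After iteration 6: step = 6, acc = 91, n_items = 6
After iteration 7: step = 7, acc = 140, n_items = 7
Loop ends.

Final answer: 140, 7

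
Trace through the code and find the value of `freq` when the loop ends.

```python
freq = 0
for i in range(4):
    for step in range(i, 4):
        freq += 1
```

Let's trace through this code step by step.

Initialize: freq = 0
Entering loop: for i in range(4):
After iteration 1: i = 0, freq = 4
After iteration 2: i = 1, freq = 7
After iteration 3: i = 2, freq = 9
After iteration 4: i = 3, freq = 10
Loop ends.

Final answer: 10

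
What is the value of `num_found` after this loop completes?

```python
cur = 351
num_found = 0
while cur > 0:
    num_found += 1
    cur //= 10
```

Let's trace through this code step by step.

Initialize: cur = 351
Initialize: num_found = 0
Entering loop: while cur > 0:
After iteration 1: cur = 35, num_found = 1
After iteration 2: cur = 3, num_found = 2
After iteration 3: cur = 0, num_found = 3
Loop ends.

Final answer: 3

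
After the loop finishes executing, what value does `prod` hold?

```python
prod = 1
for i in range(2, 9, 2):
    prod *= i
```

Let's trace through this code step by step.

Initialize: prod = 1
Entering loop: for i in range(2, 9, 2):
After iteration 1: i = 2, prod = 2
After iteration 2: i = 4, prod = 8
After iteration 3: i = 6, prod = 48
After iteration 4: i = 8, prod = 384
Loop ends.

Final answer: 384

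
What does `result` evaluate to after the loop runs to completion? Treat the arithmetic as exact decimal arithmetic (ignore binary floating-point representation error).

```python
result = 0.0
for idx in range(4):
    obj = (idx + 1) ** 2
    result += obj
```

Let's trace through this code step by step.

Initialize: result = 0.0
Entering loop: for idx in range(4):
After iteration 1: idx = 0, result = 1.0, obj = 1
After iteration 2: idx = 1, result = 5.0, obj = 4
After iteration 3: idx = 2, result = 14.0, obj = 9
After iteration 4: idx = 3, result = 30.0, obj = 16
Loop ends.

Final answer: 30.0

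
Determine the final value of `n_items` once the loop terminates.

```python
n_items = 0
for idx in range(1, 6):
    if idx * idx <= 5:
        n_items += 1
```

Let's trace through this code step by step.

Initialize: n_items = 0
Entering loop: for idx in range(1, 6):
After iteration 1: idx = 1, n_items = 1
After iteration 2: idx = 2, n_items = 2
After iteration 3: idx = 3, n_items = 2
After iteration 4: idx = 4, n_items = 2
After iteration 5: idx = 5, n_items = 2
Loop ends.

Final answer: 2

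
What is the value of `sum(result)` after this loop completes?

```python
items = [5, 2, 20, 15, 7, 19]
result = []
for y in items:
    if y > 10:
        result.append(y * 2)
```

Let's trace through this code step by step.

Initialize: items = [5, 2, 20, 15, 7, 19]
Initialize: result = []
Entering loop: for y in items:
After iteration 1: y = 5, result = []
After iteration 2: y = 2, result = []
After iteration 3: y = 20, result = [40]
After iteration 4: y = 15, result = [40, 30]
After iteration 5: y = 7, result = [40, 30]
After iteration 6: y = 19, result = [40, 30, 38]
Loop ends.
sum(result) = 108

Final answer: 108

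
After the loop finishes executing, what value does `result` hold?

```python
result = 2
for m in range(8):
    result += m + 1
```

Let's trace through this code step by step.

Initialize: result = 2
Entering loop: for m in range(8):
After iteration 1: m = 0, result = 3
After iteration 2: m = 1, result = 5
After iteration 3: m = 2, result = 8
After iteration 4: m = 3, result = 12
After iteration 5: m = 4, result = 17
After iteration 6: m = 5, result = 23
After iteration 7: m = 6, result = 30
After iteration 8: m = 7, result = 38
Loop ends.

Final answer: 38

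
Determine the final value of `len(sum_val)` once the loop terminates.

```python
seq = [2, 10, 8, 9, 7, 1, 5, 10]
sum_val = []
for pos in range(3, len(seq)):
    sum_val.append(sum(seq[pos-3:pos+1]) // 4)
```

Let's trace through this code step by step.

Initialize: seq = [2, 10, 8, 9, 7, 1, 5, 10]
Initialize: sum_val = []
Entering loop: for pos in range(3, len(seq)):
After iteration 1: pos = 3, sum_val = [7]
After iteration 2: pos = 4, sum_val = [7, 8]
After iteration 3: pos = 5, sum_val = [7, 8, 6]
After iteration 4: pos = 6, sum_val = [7, 8, 6, 5]
After iteration 5: pos = 7, sum_val = [7, 8, 6, 5, 5]
Loop ends.
len(sum_val) = 5

Final answer: 5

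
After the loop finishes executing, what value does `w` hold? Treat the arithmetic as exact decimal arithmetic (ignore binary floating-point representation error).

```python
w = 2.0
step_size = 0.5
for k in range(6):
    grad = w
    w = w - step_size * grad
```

Let's trace through this code step by step.

Initialize: w = 2.0
Initialize: step_size = 0.5
Entering loop: for k in range(6):
After iteration 1: k = 0, w = 1.0, grad = 2.0
After iteration 2: k = 1, w = 0.5, grad = 1.0
After iteration 3: k = 2, w = 0.25, grad = 0.5
After iteration 4: k = 3, w = 0.125, grad = 0.25
After iteration 5: k = 4, w = 0.0625, grad = 0.125
After iteration 6: k = 5, w = 0.03125, grad = 0.0625
Loop ends.

Final answer: 0.03125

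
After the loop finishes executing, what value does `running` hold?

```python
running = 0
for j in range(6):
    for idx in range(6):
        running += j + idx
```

Let's trace through this code step by step.

Initialize: running = 0
Entering loop: for j in range(6):
After iteration 1: j = 0, running = 15
After iteration 2: j = 1, running = 36
After iteration 3: j = 2, running = 63
After iteration 4: j = 3, running = 96
After iteration 5: j = 4, running = 135
After iteration 6: j = 5, running = 180
Loop ends.

Final answer: 180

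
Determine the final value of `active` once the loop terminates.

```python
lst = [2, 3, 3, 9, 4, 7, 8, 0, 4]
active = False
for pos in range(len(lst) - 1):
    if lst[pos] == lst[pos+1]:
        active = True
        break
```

Let's trace through this code step by step.

Initialize: lst = [2, 3, 3, 9, 4, 7, 8, 0, 4]
Initialize: active = False
Entering loop: for pos in range(len(lst) - 1):
After iteration 1: pos = 0, active = False
After iteration 2: pos = 1, active = True
Loop ends.

Final answer: True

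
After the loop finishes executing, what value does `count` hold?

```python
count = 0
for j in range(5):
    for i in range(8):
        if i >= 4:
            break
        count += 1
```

Let's trace through this code step by step.

Initialize: count = 0
Entering loop: for j in range(5):
After iteration 1: j = 0, count = 4
After iteration 2: j = 1, count = 8
After iteration 3: j = 2, count = 12
After iteration 4: j = 3, count = 16
After iteration 5: j = 4, count = 20
Loop ends.

Final answer: 20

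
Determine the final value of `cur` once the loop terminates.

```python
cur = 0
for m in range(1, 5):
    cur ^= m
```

Let's trace through this code step by step.

Initialize: cur = 0
Entering loop: for m in range(1, 5):
After iteration 1: m = 1, cur = 1
After iteration 2: m = 2, cur = 3
After iteration 3: m = 3, cur = 0
After iteration 4: m = 4, cur = 4
Loop ends.

Final answer: 4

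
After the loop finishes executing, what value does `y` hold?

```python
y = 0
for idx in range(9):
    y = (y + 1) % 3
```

Let's trace through this code step by step.

Initialize: y = 0
Entering loop: for idx in range(9):
After iteration 1: idx = 0, y = 1
After iteration 2: idx = 1, y = 2
After iteration 3: idx = 2, y = 0
After iteration 4: idx = 3, y = 1
After iteration 5: idx = 4, y = 2
After iteration 6: idx = 5, y = 0
After iteration 7: idx = 6, y = 1
After iteration 8: idx = 7, y = 2
After iteration 9: idx = 8, y = 0
Loop ends.

Final answer: 0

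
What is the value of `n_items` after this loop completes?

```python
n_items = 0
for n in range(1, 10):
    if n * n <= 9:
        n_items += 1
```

Let's trace through this code step by step.

Initialize: n_items = 0
Entering loop: for n in range(1, 10):
After iteration 1: n = 1, n_items = 1
After iteration 2: n = 2, n_items = 2
After iteration 3: n = 3, n_items = 3
After iteration 4: n = 4, n_items = 3
After iteration 5: n = 5, n_items = 3
After iteration 6: n = 6, n_items = 3
After iteration 7: n = 7, n_items = 3
After iteration 8: n = 8, n_items = 3
After iteration 9: n = 9, n_items = 3
Loop ends.

Final answer: 3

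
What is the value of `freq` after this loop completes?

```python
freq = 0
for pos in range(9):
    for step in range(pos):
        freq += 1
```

Let's trace through this code step by step.

Initialize: freq = 0
Entering loop: for pos in range(9):
After iteration 1: pos = 0, freq = 0
After iteration 2: pos = 1, freq = 1, step = 0
After iteration 3: pos = 2, freq = 3, step = 1
After iteration 4: pos = 3, freq = 6, step = 2
After iteration 5: pos = 4, freq = 10, step = 3
After iteration 6: pos = 5, freq = 15, step = 4
After iteration 7: pos = 6, freq = 21, step = 5
After iteration 8: pos = 7, freq = 28, step = 6
After iteration 9: pos = 8, freq = 36, step = 7
Loop ends.

Final answer: 36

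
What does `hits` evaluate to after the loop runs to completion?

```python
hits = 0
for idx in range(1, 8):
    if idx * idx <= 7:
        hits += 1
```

Let's trace through this code step by step.

Initialize: hits = 0
Entering loop: for idx in range(1, 8):
After iteration 1: idx = 1, hits = 1
After iteration 2: idx = 2, hits = 2
After iteration 3: idx = 3, hits = 2
After iteration 4: idx = 4, hits = 2
After iteration 5: idx = 5, hits = 2
After iteration 6: idx = 6, hits = 2
After iteration 7: idx = 7, hits = 2
Loop ends.

Final answer: 2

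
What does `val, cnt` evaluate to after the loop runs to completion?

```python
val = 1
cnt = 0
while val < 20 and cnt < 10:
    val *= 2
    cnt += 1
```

Let's trace through this code step by step.

Initialize: val = 1
Initialize: cnt = 0
Entering loop: while val < 20 and cnt < 10:
After iteration 1: val = 2, cnt = 1
After iteration 2: val = 4, cnt = 2
After iteration 3: val = 8, cnt = 3
After iteration 4: val = 16, cnt = 4
After iteration 5: val = 32, cnt = 5
Loop ends.

Final answer: 32, 5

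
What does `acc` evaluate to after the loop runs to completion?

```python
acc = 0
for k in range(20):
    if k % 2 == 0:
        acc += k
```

Let's trace through this code step by step.

Initialize: acc = 0
Entering loop: for k in range(20):
After iteration 1: k = 0, acc = 0
After iteration 2: k = 1, acc = 0
After iteration 3: k = 2, acc = 2
After iteration 4: k = 3, acc = 2
After iteration 5: k = 4, acc = 6
After iteration 6: k = 5, acc = 6
After iteration 7: k = 6, acc = 12
After iteration 8: k = 7, acc = 12
After iteration 9: k = 8, acc = 20
After iteration 10: k = 9, acc = 20
After iteration 11: k = 10, acc = 30
After iteration 12: k = 11, acc = 30
After iteration 13: k = 12, acc = 42
After iteration 14: k = 13, acc = 42
After iteration 15: k = 14, acc = 56
After iteration 16: k = 15, acc = 56
After iteration 17: k = 16, acc = 72
After iteration 18: k = 17, acc = 72
After iteration 19: k = 18, acc = 90
After iteration 20: k = 19, acc = 90
Loop ends.

Final answer: 90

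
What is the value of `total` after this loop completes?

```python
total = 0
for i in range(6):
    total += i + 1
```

Let's trace through this code step by step.

Initialize: total = 0
Entering loop: for i in range(6):
After iteration 1: i = 0, total = 1
After iteration 2: i = 1, total = 3
After iteration 3: i = 2, total = 6
After iteration 4: i = 3, total = 10
After iteration 5: i = 4, total = 15
After iteration 6: i = 5, total = 21
Loop ends.

Final answer: 21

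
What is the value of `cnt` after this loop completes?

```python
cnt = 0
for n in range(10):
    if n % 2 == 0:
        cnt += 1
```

Let's trace through this code step by step.

Initialize: cnt = 0
Entering loop: for n in range(10):
After iteration 1: n = 0, cnt = 1
After iteration 2: n = 1, cnt = 1
After iteration 3: n = 2, cnt = 2
After iteration 4: n = 3, cnt = 2
After iteration 5: n = 4, cnt = 3
After iteration 6: n = 5, cnt = 3
After iteration 7: n = 6, cnt = 4
After iteration 8: n = 7, cnt = 4
After iteration 9: n = 8, cnt = 5
After iteration 10: n = 9, cnt = 5
Loop ends.

Final answer: 5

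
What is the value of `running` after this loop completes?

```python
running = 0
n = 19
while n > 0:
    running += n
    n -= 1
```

Let's trace through this code step by step.

Initialize: running = 0
Initialize: n = 19
Entering loop: while n > 0:
After iteration 1: running = 19, n = 18
After iteration 2: running = 37, n = 17
After iteration 3: running = 54, n = 16
After iteration 4: running = 70, n = 15
After iteration 5: running = 85, n = 14
After iteration 6: running = 99, n = 13
After iteration 7: running = 112, n = 12
After iteration 8: running = 124, n = 11
After iteration 9: running = 135, n = 10
After iteration 10: running = 145, n = 9
After iteration 11: running = 154, n = 8
After iteration 12: running = 162, n = 7
After iteration 13: running = 169, n = 6
After iteration 14: running = 175, n = 5
After iteration 15: running = 180, n = 4
After iteration 16: running = 184, n = 3
After iteration 17: running = 187, n = 2
After iteration 18: running = 189, n = 1
After iteration 19: running = 190, n = 0
Loop ends.

Final answer: 190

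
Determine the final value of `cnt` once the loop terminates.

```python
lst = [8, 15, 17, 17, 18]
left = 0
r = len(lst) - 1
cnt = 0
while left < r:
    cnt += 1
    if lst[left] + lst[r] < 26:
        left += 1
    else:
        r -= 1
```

Let's trace through this code step by step.

Initialize: lst = [8, 15, 17, 17, 18]
Initialize: left = 0
Initialize: r = 4
Initialize: cnt = 0
Entering loop: while left < r:
After iteration 1: left = 0, r = 3, cnt = 1
After iteration 2: left = 1, r = 3, cnt = 2
After iteration 3: left = 1, r = 2, cnt = 3
After iteration 4: left = 1, r = 1, cnt = 4
Loop ends.

Final answer: 4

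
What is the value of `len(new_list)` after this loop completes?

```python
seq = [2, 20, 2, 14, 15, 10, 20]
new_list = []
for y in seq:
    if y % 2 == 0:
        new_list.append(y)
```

Let's trace through this code step by step.

Initialize: seq = [2, 20, 2, 14, 15, 10, 20]
Initialize: new_list = []
Entering loop: for y in seq:
After iteration 1: y = 2, new_list = [2]
After iteration 2: y = 20, new_list = [2, 20]
After iteration 3: y = 2, new_list = [2, 20, 2]
After iteration 4: y = 14, new_list = [2, 20, 2, 14]
After iteration 5: y = 15, new_list = [2, 20, 2, 14]
After iteration 6: y = 10, new_list = [2, 20, 2, 14, 10]
After iteration 7: y = 20, new_list = [2, 20, 2, 14, 10, 20]
Loop ends.
len(new_list) = 6

Final answer: 6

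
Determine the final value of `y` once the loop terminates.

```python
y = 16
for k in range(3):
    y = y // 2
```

Let's trace through this code step by step.

Initialize: y = 16
Entering loop: for k in range(3):
After iteration 1: k = 0, y = 8
After iteration 2: k = 1, y = 4
After iteration 3: k = 2, y = 2
Loop ends.

Final answer: 2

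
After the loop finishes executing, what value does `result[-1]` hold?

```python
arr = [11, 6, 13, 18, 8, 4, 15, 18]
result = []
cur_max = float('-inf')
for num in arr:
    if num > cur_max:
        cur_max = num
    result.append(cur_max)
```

Let's trace through this code step by step.

Initialize: arr = [11, 6, 13, 18, 8, 4, 15, 18]
Initialize: result = []
Initialize: cur_max = -inf
Entering loop: for num in arr:
After iteration 1: num = 11, result = [11], cur_max = 11
After iteration 2: num = 6, result = [11, 11], cur_max = 11
After iteration 3: num = 13, result = [11, 11, 13], cur_max = 13
After iteration 4: num = 18, result = [11, 11, 13, 18], cur_max = 18
After iteration 5: num = 8, result = [11, 11, 13, 18, 18], cur_max = 18
After iteration 6: num = 4, result = [11, 11, 13, 18, 18, 18], cur_max = 18
After iteration 7: num = 15, result = [11, 11, 13, 18, 18, 18, 18], cur_max = 18
After iteration 8: num = 18, result = [11, 11, 13, 18, 18, 18, 18, 18], cur_max = 18
Loop ends.
result[-1] = 18

Final answer: 18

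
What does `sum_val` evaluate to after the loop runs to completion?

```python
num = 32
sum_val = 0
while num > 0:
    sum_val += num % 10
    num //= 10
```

Let's trace through this code step by step.

Initialize: num = 32
Initialize: sum_val = 0
Entering loop: while num > 0:
After iteration 1: num = 3, sum_val = 2
After iteration 2: num = 0, sum_val = 5
Loop ends.

Final answer: 5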